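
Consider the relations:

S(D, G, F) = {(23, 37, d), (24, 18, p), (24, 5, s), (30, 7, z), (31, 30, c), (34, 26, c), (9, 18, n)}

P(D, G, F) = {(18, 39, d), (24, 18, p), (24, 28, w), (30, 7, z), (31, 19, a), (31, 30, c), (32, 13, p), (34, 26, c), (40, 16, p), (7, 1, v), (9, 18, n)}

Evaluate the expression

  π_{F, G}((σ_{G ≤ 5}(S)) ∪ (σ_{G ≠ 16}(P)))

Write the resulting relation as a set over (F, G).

σ[G ≤ 5]: keep tuples satisfying G ≤ 5 → {(24, 5, s)}
σ[G ≠ 16]: keep tuples satisfying G ≠ 16 → {(18, 39, d), (24, 18, p), (24, 28, w), (30, 7, z), (31, 19, a), (31, 30, c), (32, 13, p), (34, 26, c), (7, 1, v), (9, 18, n)}
Union: {(24, 5, s)} with {(18, 39, d), (24, 18, p), (24, 28, w), (30, 7, z), (31, 19, a), (31, 30, c), (32, 13, p), (34, 26, c), (7, 1, v), (9, 18, n)} → {(18, 39, d), (24, 18, p), (24, 28, w), (24, 5, s), (30, 7, z), (31, 19, a), (31, 30, c), (32, 13, p), (34, 26, c), (7, 1, v), (9, 18, n)}
π[F, G]: project onto (F, G) → {(a, 19), (c, 26), (c, 30), (d, 39), (n, 18), (p, 13), (p, 18), (s, 5), (v, 1), (w, 28), (z, 7)}

{(a, 19), (c, 26), (c, 30), (d, 39), (n, 18), (p, 13), (p, 18), (s, 5), (v, 1), (w, 28), (z, 7)}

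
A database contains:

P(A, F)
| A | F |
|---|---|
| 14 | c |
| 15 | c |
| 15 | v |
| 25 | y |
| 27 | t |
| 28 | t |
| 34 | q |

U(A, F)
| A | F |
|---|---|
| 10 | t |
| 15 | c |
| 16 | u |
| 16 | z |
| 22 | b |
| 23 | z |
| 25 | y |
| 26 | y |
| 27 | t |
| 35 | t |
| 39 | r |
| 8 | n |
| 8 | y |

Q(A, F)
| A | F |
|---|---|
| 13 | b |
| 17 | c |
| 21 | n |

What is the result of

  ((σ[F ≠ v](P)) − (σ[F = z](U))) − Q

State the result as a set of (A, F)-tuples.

Apply σ_{F ≠ v}; surviving tuples: {(14, c), (15, c), (25, y), (27, t), (28, t), (34, q)}
Apply σ_{F = z}; surviving tuples: {(16, z), (23, z)}
Taking the difference: {(14, c), (15, c), (25, y), (27, t), (28, t), (34, q)}
Taking the difference: {(14, c), (15, c), (25, y), (27, t), (28, t), (34, q)}

{(14, c), (15, c), (25, y), (27, t), (28, t), (34, q)}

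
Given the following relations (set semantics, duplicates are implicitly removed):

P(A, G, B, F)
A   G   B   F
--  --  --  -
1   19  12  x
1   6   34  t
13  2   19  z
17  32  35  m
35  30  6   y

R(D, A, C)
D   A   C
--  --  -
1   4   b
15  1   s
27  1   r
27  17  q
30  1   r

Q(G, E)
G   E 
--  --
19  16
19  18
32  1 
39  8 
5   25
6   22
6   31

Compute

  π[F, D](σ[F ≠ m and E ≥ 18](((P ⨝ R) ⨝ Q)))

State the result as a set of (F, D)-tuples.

Joining P and R on A yields {(1, 19, 12, x, 15, s), (1, 19, 12, x, 27, r), (1, 19, 12, x, 30, r), (1, 6, 34, t, 15, s), (1, 6, 34, t, 27, r), (1, 6, 34, t, 30, r), (17, 32, 35, m, 27, q)}.
Joining (P ⨝ R) and Q on G yields {(1, 19, 12, x, 15, s, 16), (1, 19, 12, x, 15, s, 18), (1, 19, 12, x, 27, r, 16), (1, 19, 12, x, 27, r, 18), (1, 19, 12, x, 30, r, 16), (1, 19, 12, x, 30, r, 18), (1, 6, 34, t, 15, s, 22), (1, 6, 34, t, 15, s, 31), (1, 6, 34, t, 27, r, 22), (1, 6, 34, t, 27, r, 31), (1, 6, 34, t, 30, r, 22), (1, 6, 34, t, 30, r, 31), (17, 32, 35, m, 27, q, 1)}.
Filtering on F ≠ m and E ≥ 18 leaves {(1, 19, 12, x, 15, s, 18), (1, 19, 12, x, 27, r, 18), (1, 19, 12, x, 30, r, 18), (1, 6, 34, t, 15, s, 22), (1, 6, 34, t, 15, s, 31), (1, 6, 34, t, 27, r, 22), (1, 6, 34, t, 27, r, 31), (1, 6, 34, t, 30, r, 22), (1, 6, 34, t, 30, r, 31)}.
Projecting to F, D (3 duplicate(s) eliminated): {(t, 15), (t, 27), (t, 30), (x, 15), (x, 27), (x, 30)}

{(t, 15), (t, 27), (t, 30), (x, 15), (x, 27), (x, 30)}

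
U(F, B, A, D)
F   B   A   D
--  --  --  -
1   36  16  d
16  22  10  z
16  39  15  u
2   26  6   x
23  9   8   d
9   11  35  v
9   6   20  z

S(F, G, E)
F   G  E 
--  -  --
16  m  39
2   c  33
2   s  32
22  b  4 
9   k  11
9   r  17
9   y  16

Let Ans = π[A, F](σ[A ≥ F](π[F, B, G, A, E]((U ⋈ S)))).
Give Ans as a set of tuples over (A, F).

U ⋈ S (natural join on F): {(16, 22, 10, z, m, 39), (16, 39, 15, u, m, 39), (2, 26, 6, x, c, 33), (2, 26, 6, x, s, 32), (9, 11, 35, v, k, 11), (9, 11, 35, v, r, 17), (9, 11, 35, v, y, 16), (9, 6, 20, z, k, 11), (9, 6, 20, z, r, 17), (9, 6, 20, z, y, 16)}
π[F, B, G, A, E]: project onto (F, B, G, A, E) → {(16, 22, m, 10, 39), (16, 39, m, 15, 39), (2, 26, c, 6, 33), (2, 26, s, 6, 32), (9, 11, k, 35, 11), (9, 11, r, 35, 17), (9, 11, y, 35, 16), (9, 6, k, 20, 11), (9, 6, r, 20, 17), (9, 6, y, 20, 16)}
σ[A ≥ F]: keep tuples satisfying A ≥ F → {(2, 26, c, 6, 33), (2, 26, s, 6, 32), (9, 11, k, 35, 11), (9, 11, r, 35, 17), (9, 11, y, 35, 16), (9, 6, k, 20, 11), (9, 6, r, 20, 17), (9, 6, y, 20, 16)}
π[A, F]: project onto (A, F) (5 duplicate(s) eliminated) → {(20, 9), (35, 9), (6, 2)}

{(20, 9), (35, 9), (6, 2)}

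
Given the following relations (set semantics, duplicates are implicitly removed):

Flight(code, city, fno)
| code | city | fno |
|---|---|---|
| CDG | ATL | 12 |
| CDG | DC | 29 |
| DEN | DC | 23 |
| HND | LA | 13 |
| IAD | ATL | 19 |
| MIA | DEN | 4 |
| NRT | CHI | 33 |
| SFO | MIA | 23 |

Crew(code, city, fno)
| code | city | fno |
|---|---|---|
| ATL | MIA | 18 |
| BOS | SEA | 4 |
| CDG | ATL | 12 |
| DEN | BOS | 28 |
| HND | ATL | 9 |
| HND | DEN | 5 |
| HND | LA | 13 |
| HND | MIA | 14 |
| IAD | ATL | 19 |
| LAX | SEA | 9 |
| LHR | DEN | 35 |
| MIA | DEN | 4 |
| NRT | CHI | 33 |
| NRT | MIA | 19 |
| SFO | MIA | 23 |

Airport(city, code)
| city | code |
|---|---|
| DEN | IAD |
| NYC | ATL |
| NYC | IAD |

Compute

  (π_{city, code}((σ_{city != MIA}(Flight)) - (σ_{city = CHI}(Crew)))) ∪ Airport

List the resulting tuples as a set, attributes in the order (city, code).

Selection city != MIA: {(CDG, ATL, 12), (CDG, DC, 29), (DEN, DC, 23), (HND, LA, 13), (IAD, ATL, 19), (MIA, DEN, 4), (NRT, CHI, 33)}
Selection city = CHI: {(NRT, CHI, 33)}
Set difference of the two operands is {(CDG, ATL, 12), (CDG, DC, 29), (DEN, DC, 23), (HND, LA, 13), (IAD, ATL, 19), (MIA, DEN, 4)}.
π[city, code]: project onto (city, code) → {(ATL, CDG), (ATL, IAD), (DC, CDG), (DC, DEN), (DEN, MIA), (LA, HND)}
Set union of the two operands is {(ATL, CDG), (ATL, IAD), (DC, CDG), (DC, DEN), (DEN, IAD), (DEN, MIA), (LA, HND), (NYC, ATL), (NYC, IAD)}.

{(ATL, CDG), (ATL, IAD), (DC, CDG), (DC, DEN), (DEN, IAD), (DEN, MIA), (LA, HND), (NYC, ATL), (NYC, IAD)}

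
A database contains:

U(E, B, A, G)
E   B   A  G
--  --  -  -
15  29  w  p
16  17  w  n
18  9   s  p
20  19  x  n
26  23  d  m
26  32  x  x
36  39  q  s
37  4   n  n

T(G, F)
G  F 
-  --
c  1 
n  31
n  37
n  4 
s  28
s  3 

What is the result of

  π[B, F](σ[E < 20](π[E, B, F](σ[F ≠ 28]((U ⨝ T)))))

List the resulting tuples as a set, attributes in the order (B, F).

{(17, 31), (17, 37), (17, 4)}

Joining U and T on G yields {(16, 17, w, n, 31), (16, 17, w, n, 37), (16, 17, w, n, 4), (20, 19, x, n, 31), (20, 19, x, n, 37), (20, 19, x, n, 4), (36, 39, q, s, 28), (36, 39, q, s, 3), (37, 4, n, n, 31), (37, 4, n, n, 37), (37, 4, n, n, 4)}.
Apply σ_{F ≠ 28}; surviving tuples: {(16, 17, w, n, 31), (16, 17, w, n, 37), (16, 17, w, n, 4), (20, 19, x, n, 31), (20, 19, x, n, 37), (20, 19, x, n, 4), (36, 39, q, s, 3), (37, 4, n, n, 31), (37, 4, n, n, 37), (37, 4, n, n, 4)}
Keep only column(s) E, B, F: {(16, 17, 31), (16, 17, 37), (16, 17, 4), (20, 19, 31), (20, 19, 37), (20, 19, 4), (36, 39, 3), (37, 4, 31), (37, 4, 37), (37, 4, 4)}
Apply σ_{E < 20}; surviving tuples: {(16, 17, 31), (16, 17, 37), (16, 17, 4)}
Keep only column(s) B, F: {(17, 31), (17, 37), (17, 4)}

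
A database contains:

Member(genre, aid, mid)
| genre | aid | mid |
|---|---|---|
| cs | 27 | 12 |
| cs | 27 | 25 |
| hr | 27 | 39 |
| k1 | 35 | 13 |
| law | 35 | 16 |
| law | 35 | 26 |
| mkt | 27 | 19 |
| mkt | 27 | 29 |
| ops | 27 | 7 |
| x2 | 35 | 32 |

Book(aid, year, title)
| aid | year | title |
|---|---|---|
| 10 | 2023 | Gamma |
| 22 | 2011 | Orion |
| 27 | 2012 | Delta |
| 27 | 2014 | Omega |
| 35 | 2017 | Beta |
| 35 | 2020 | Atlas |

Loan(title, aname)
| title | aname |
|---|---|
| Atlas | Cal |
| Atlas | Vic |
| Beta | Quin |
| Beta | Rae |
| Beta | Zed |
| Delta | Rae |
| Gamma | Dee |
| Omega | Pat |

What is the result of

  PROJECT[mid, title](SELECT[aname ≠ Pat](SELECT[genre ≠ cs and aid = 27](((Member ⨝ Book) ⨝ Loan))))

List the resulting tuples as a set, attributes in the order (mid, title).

Natural join on aid: {(cs, 27, 12, 2012, Delta), (cs, 27, 12, 2014, Omega), (cs, 27, 25, 2012, Delta), (cs, 27, 25, 2014, Omega), (hr, 27, 39, 2012, Delta), (hr, 27, 39, 2014, Omega), (k1, 35, 13, 2017, Beta), (k1, 35, 13, 2020, Atlas), (law, 35, 16, 2017, Beta), (law, 35, 16, 2020, Atlas), (law, 35, 26, 2017, Beta), (law, 35, 26, 2020, Atlas), (mkt, 27, 19, 2012, Delta), (mkt, 27, 19, 2014, Omega), (mkt, 27, 29, 2012, Delta), (mkt, 27, 29, 2014, Omega), (ops, 27, 7, 2012, Delta), (ops, 27, 7, 2014, Omega), (x2, 35, 32, 2017, Beta), (x2, 35, 32, 2020, Atlas)}
Natural join on title: {(cs, 27, 12, 2012, Delta, Rae), (cs, 27, 12, 2014, Omega, Pat), (cs, 27, 25, 2012, Delta, Rae), (cs, 27, 25, 2014, Omega, Pat), (hr, 27, 39, 2012, Delta, Rae), (hr, 27, 39, 2014, Omega, Pat), (k1, 35, 13, 2017, Beta, Quin), (k1, 35, 13, 2017, Beta, Rae), (k1, 35, 13, 2017, Beta, Zed), (k1, 35, 13, 2020, Atlas, Cal), (k1, 35, 13, 2020, Atlas, Vic), (law, 35, 16, 2017, Beta, Quin), (law, 35, 16, 2017, Beta, Rae), (law, 35, 16, 2017, Beta, Zed), (law, 35, 16, 2020, Atlas, Cal), (law, 35, 16, 2020, Atlas, Vic), (law, 35, 26, 2017, Beta, Quin), (law, 35, 26, 2017, Beta, Rae), (law, 35, 26, 2017, Beta, Zed), (law, 35, 26, 2020, Atlas, Cal), (law, 35, 26, 2020, Atlas, Vic), (mkt, 27, 19, 2012, Delta, Rae), (mkt, 27, 19, 2014, Omega, Pat), (mkt, 27, 29, 2012, Delta, Rae), (mkt, 27, 29, 2014, Omega, Pat), (ops, 27, 7, 2012, Delta, Rae), (ops, 27, 7, 2014, Omega, Pat), (x2, 35, 32, 2017, Beta, Quin), (x2, 35, 32, 2017, Beta, Rae), (x2, 35, 32, 2017, Beta, Zed), (x2, 35, 32, 2020, Atlas, Cal), (x2, 35, 32, 2020, Atlas, Vic)}
Apply σ_{genre ≠ cs and aid = 27}; surviving tuples: {(hr, 27, 39, 2012, Delta, Rae), (hr, 27, 39, 2014, Omega, Pat), (mkt, 27, 19, 2012, Delta, Rae), (mkt, 27, 19, 2014, Omega, Pat), (mkt, 27, 29, 2012, Delta, Rae), (mkt, 27, 29, 2014, Omega, Pat), (ops, 27, 7, 2012, Delta, Rae), (ops, 27, 7, 2014, Omega, Pat)}
Apply σ_{aname ≠ Pat}; surviving tuples: {(hr, 27, 39, 2012, Delta, Rae), (mkt, 27, 19, 2012, Delta, Rae), (mkt, 27, 29, 2012, Delta, Rae), (ops, 27, 7, 2012, Delta, Rae)}
π[mid, title]: project onto (mid, title) → {(19, Delta), (29, Delta), (39, Delta), (7, Delta)}

{(19, Delta), (29, Delta), (39, Delta), (7, Delta)}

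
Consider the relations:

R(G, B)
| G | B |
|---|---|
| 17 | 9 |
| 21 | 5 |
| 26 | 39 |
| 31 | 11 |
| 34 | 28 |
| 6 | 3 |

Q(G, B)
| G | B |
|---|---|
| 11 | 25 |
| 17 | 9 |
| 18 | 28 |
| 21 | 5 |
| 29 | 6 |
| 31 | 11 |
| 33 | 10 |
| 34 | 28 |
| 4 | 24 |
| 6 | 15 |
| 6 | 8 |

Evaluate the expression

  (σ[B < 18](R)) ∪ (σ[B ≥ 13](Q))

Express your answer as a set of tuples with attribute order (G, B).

{(11, 25), (17, 9), (18, 28), (21, 5), (31, 11), (34, 28), (4, 24), (6, 15), (6, 3)}

σ[B < 18]: keep tuples satisfying B < 18 → {(17, 9), (21, 5), (31, 11), (6, 3)}
σ[B ≥ 13]: keep tuples satisfying B ≥ 13 → {(11, 25), (18, 28), (34, 28), (4, 24), (6, 15)}
Taking the union: {(11, 25), (17, 9), (18, 28), (21, 5), (31, 11), (34, 28), (4, 24), (6, 15), (6, 3)}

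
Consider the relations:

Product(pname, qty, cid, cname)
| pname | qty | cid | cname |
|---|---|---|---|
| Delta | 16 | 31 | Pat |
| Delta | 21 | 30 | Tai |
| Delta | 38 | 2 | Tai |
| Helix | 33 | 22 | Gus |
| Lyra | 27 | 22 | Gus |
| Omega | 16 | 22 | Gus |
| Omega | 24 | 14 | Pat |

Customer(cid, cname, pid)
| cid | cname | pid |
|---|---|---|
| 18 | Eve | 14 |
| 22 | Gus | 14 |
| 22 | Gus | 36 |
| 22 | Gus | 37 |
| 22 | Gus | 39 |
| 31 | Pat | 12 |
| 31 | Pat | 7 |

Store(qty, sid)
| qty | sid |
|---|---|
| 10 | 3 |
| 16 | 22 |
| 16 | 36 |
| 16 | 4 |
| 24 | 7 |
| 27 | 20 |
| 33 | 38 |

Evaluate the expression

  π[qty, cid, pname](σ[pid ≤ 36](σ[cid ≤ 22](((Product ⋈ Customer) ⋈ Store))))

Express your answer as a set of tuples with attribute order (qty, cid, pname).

{(16, 22, Omega), (27, 22, Lyra), (33, 22, Helix)}

Natural join on cid, cname: {(Delta, 16, 31, Pat, 12), (Delta, 16, 31, Pat, 7), (Helix, 33, 22, Gus, 14), (Helix, 33, 22, Gus, 36), (Helix, 33, 22, Gus, 37), (Helix, 33, 22, Gus, 39), (Lyra, 27, 22, Gus, 14), (Lyra, 27, 22, Gus, 36), (Lyra, 27, 22, Gus, 37), (Lyra, 27, 22, Gus, 39), (Omega, 16, 22, Gus, 14), (Omega, 16, 22, Gus, 36), (Omega, 16, 22, Gus, 37), (Omega, 16, 22, Gus, 39)}
Natural join on qty: {(Delta, 16, 31, Pat, 12, 22), (Delta, 16, 31, Pat, 12, 36), (Delta, 16, 31, Pat, 12, 4), (Delta, 16, 31, Pat, 7, 22), (Delta, 16, 31, Pat, 7, 36), (Delta, 16, 31, Pat, 7, 4), (Helix, 33, 22, Gus, 14, 38), (Helix, 33, 22, Gus, 36, 38), (Helix, 33, 22, Gus, 37, 38), (Helix, 33, 22, Gus, 39, 38), (Lyra, 27, 22, Gus, 14, 20), (Lyra, 27, 22, Gus, 36, 20), (Lyra, 27, 22, Gus, 37, 20), (Lyra, 27, 22, Gus, 39, 20), (Omega, 16, 22, Gus, 14, 22), (Omega, 16, 22, Gus, 14, 36), (Omega, 16, 22, Gus, 14, 4), (Omega, 16, 22, Gus, 36, 22), (Omega, 16, 22, Gus, 36, 36), (Omega, 16, 22, Gus, 36, 4), (Omega, 16, 22, Gus, 37, 22), (Omega, 16, 22, Gus, 37, 36), (Omega, 16, 22, Gus, 37, 4), (Omega, 16, 22, Gus, 39, 22), (Omega, 16, 22, Gus, 39, 36), (Omega, 16, 22, Gus, 39, 4)}
Selection cid ≤ 22: {(Helix, 33, 22, Gus, 14, 38), (Helix, 33, 22, Gus, 36, 38), (Helix, 33, 22, Gus, 37, 38), (Helix, 33, 22, Gus, 39, 38), (Lyra, 27, 22, Gus, 14, 20), (Lyra, 27, 22, Gus, 36, 20), (Lyra, 27, 22, Gus, 37, 20), (Lyra, 27, 22, Gus, 39, 20), (Omega, 16, 22, Gus, 14, 22), (Omega, 16, 22, Gus, 14, 36), (Omega, 16, 22, Gus, 14, 4), (Omega, 16, 22, Gus, 36, 22), (Omega, 16, 22, Gus, 36, 36), (Omega, 16, 22, Gus, 36, 4), (Omega, 16, 22, Gus, 37, 22), (Omega, 16, 22, Gus, 37, 36), (Omega, 16, 22, Gus, 37, 4), (Omega, 16, 22, Gus, 39, 22), (Omega, 16, 22, Gus, 39, 36), (Omega, 16, 22, Gus, 39, 4)}
Selection pid ≤ 36: {(Helix, 33, 22, Gus, 14, 38), (Helix, 33, 22, Gus, 36, 38), (Lyra, 27, 22, Gus, 14, 20), (Lyra, 27, 22, Gus, 36, 20), (Omega, 16, 22, Gus, 14, 22), (Omega, 16, 22, Gus, 14, 36), (Omega, 16, 22, Gus, 14, 4), (Omega, 16, 22, Gus, 36, 22), (Omega, 16, 22, Gus, 36, 36), (Omega, 16, 22, Gus, 36, 4)}
Keep only column(s) qty, cid, pname (7 duplicate(s) eliminated): {(16, 22, Omega), (27, 22, Lyra), (33, 22, Helix)}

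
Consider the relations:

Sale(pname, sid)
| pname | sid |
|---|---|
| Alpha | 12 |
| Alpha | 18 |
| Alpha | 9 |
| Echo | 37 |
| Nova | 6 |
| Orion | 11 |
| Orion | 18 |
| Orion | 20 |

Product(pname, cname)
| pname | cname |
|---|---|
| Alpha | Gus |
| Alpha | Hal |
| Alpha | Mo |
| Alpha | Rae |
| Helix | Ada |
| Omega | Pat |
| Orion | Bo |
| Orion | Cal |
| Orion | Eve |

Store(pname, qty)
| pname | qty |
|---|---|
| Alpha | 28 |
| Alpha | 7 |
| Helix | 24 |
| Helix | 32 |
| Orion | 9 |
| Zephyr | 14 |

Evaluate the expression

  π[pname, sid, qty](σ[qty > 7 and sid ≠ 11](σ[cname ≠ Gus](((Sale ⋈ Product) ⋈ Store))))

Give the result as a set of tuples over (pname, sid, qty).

Natural join on pname: {(Alpha, 12, Gus), (Alpha, 12, Hal), (Alpha, 12, Mo), (Alpha, 12, Rae), (Alpha, 18, Gus), (Alpha, 18, Hal), (Alpha, 18, Mo), (Alpha, 18, Rae), (Alpha, 9, Gus), (Alpha, 9, Hal), (Alpha, 9, Mo), (Alpha, 9, Rae), (Orion, 11, Bo), (Orion, 11, Cal), (Orion, 11, Eve), (Orion, 18, Bo), (Orion, 18, Cal), (Orion, 18, Eve), (Orion, 20, Bo), (Orion, 20, Cal), (Orion, 20, Eve)}
Natural join on pname: {(Alpha, 12, Gus, 28), (Alpha, 12, Gus, 7), (Alpha, 12, Hal, 28), (Alpha, 12, Hal, 7), (Alpha, 12, Mo, 28), (Alpha, 12, Mo, 7), (Alpha, 12, Rae, 28), (Alpha, 12, Rae, 7), (Alpha, 18, Gus, 28), (Alpha, 18, Gus, 7), (Alpha, 18, Hal, 28), (Alpha, 18, Hal, 7), (Alpha, 18, Mo, 28), (Alpha, 18, Mo, 7), (Alpha, 18, Rae, 28), (Alpha, 18, Rae, 7), (Alpha, 9, Gus, 28), (Alpha, 9, Gus, 7), (Alpha, 9, Hal, 28), (Alpha, 9, Hal, 7), (Alpha, 9, Mo, 28), (Alpha, 9, Mo, 7), (Alpha, 9, Rae, 28), (Alpha, 9, Rae, 7), (Orion, 11, Bo, 9), (Orion, 11, Cal, 9), (Orion, 11, Eve, 9), (Orion, 18, Bo, 9), (Orion, 18, Cal, 9), (Orion, 18, Eve, 9), (Orion, 20, Bo, 9), (Orion, 20, Cal, 9), (Orion, 20, Eve, 9)}
σ[cname ≠ Gus]: keep tuples satisfying cname ≠ Gus → {(Alpha, 12, Hal, 28), (Alpha, 12, Hal, 7), (Alpha, 12, Mo, 28), (Alpha, 12, Mo, 7), (Alpha, 12, Rae, 28), (Alpha, 12, Rae, 7), (Alpha, 18, Hal, 28), (Alpha, 18, Hal, 7), (Alpha, 18, Mo, 28), (Alpha, 18, Mo, 7), (Alpha, 18, Rae, 28), (Alpha, 18, Rae, 7), (Alpha, 9, Hal, 28), (Alpha, 9, Hal, 7), (Alpha, 9, Mo, 28), (Alpha, 9, Mo, 7), (Alpha, 9, Rae, 28), (Alpha, 9, Rae, 7), (Orion, 11, Bo, 9), (Orion, 11, Cal, 9), (Orion, 11, Eve, 9), (Orion, 18, Bo, 9), (Orion, 18, Cal, 9), (Orion, 18, Eve, 9), (Orion, 20, Bo, 9), (Orion, 20, Cal, 9), (Orion, 20, Eve, 9)}
σ[qty > 7 and sid ≠ 11]: keep tuples satisfying qty > 7 and sid ≠ 11 → {(Alpha, 12, Hal, 28), (Alpha, 12, Mo, 28), (Alpha, 12, Rae, 28), (Alpha, 18, Hal, 28), (Alpha, 18, Mo, 28), (Alpha, 18, Rae, 28), (Alpha, 9, Hal, 28), (Alpha, 9, Mo, 28), (Alpha, 9, Rae, 28), (Orion, 18, Bo, 9), (Orion, 18, Cal, 9), (Orion, 18, Eve, 9), (Orion, 20, Bo, 9), (Orion, 20, Cal, 9), (Orion, 20, Eve, 9)}
Keep only column(s) pname, sid, qty (10 duplicate(s) eliminated): {(Alpha, 12, 28), (Alpha, 18, 28), (Alpha, 9, 28), (Orion, 18, 9), (Orion, 20, 9)}

{(Alpha, 12, 28), (Alpha, 18, 28), (Alpha, 9, 28), (Orion, 18, 9), (Orion, 20, 9)}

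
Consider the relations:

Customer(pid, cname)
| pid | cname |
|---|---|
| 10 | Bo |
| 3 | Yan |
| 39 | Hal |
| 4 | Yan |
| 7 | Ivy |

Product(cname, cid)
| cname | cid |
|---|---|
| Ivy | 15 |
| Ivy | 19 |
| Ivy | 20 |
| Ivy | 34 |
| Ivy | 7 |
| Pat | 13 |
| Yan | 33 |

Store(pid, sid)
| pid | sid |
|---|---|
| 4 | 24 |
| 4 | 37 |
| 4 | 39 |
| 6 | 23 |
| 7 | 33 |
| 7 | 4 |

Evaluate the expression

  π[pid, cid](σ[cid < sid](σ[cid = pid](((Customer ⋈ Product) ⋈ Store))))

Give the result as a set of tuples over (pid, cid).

Natural join on cname: {(3, Yan, 33), (4, Yan, 33), (7, Ivy, 15), (7, Ivy, 19), (7, Ivy, 20), (7, Ivy, 34), (7, Ivy, 7)}
Natural join on pid: {(4, Yan, 33, 24), (4, Yan, 33, 37), (4, Yan, 33, 39), (7, Ivy, 15, 33), (7, Ivy, 15, 4), (7, Ivy, 19, 33), (7, Ivy, 19, 4), (7, Ivy, 20, 33), (7, Ivy, 20, 4), (7, Ivy, 34, 33), (7, Ivy, 34, 4), (7, Ivy, 7, 33), (7, Ivy, 7, 4)}
Apply σ_{cid = pid}; surviving tuples: {(7, Ivy, 7, 33), (7, Ivy, 7, 4)}
Apply σ_{cid < sid}; surviving tuples: {(7, Ivy, 7, 33)}
π[pid, cid]: project onto (pid, cid) → {(7, 7)}

{(7, 7)}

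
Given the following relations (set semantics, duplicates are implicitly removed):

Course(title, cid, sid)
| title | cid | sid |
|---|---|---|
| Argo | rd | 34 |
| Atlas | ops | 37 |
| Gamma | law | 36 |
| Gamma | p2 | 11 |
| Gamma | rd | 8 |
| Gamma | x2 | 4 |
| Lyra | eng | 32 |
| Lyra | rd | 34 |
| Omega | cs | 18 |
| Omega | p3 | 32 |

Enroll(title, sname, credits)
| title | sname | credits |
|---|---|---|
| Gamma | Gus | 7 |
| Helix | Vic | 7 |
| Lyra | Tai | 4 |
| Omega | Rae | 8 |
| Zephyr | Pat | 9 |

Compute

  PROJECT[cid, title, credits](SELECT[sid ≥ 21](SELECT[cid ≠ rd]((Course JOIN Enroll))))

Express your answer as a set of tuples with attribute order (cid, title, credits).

{(eng, Lyra, 4), (law, Gamma, 7), (p3, Omega, 8)}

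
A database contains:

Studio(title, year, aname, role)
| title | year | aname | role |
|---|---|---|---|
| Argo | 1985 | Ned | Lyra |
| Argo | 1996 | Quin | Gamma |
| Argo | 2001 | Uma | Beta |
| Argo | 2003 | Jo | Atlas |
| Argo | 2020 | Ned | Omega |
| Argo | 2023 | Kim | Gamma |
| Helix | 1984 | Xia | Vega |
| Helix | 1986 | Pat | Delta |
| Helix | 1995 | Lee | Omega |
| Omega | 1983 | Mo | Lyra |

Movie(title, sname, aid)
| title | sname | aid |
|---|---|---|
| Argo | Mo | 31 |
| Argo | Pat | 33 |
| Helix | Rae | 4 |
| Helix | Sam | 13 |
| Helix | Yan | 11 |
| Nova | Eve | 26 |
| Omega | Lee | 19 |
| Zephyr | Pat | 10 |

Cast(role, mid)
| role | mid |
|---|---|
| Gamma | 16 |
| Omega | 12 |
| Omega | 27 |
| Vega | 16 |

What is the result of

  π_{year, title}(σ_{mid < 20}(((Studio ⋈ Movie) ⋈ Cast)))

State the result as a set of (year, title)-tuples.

Studio ⋈ Movie (natural join on title): {(Argo, 1985, Ned, Lyra, Mo, 31), (Argo, 1985, Ned, Lyra, Pat, 33), (Argo, 1996, Quin, Gamma, Mo, 31), (Argo, 1996, Quin, Gamma, Pat, 33), (Argo, 2001, Uma, Beta, Mo, 31), (Argo, 2001, Uma, Beta, Pat, 33), (Argo, 2003, Jo, Atlas, Mo, 31), (Argo, 2003, Jo, Atlas, Pat, 33), (Argo, 2020, Ned, Omega, Mo, 31), (Argo, 2020, Ned, Omega, Pat, 33), (Argo, 2023, Kim, Gamma, Mo, 31), (Argo, 2023, Kim, Gamma, Pat, 33), (Helix, 1984, Xia, Vega, Rae, 4), (Helix, 1984, Xia, Vega, Sam, 13), (Helix, 1984, Xia, Vega, Yan, 11), (Helix, 1986, Pat, Delta, Rae, 4), (Helix, 1986, Pat, Delta, Sam, 13), (Helix, 1986, Pat, Delta, Yan, 11), (Helix, 1995, Lee, Omega, Rae, 4), (Helix, 1995, Lee, Omega, Sam, 13), (Helix, 1995, Lee, Omega, Yan, 11), (Omega, 1983, Mo, Lyra, Lee, 19)}
(Studio ⋈ Movie) ⋈ Cast (natural join on role): {(Argo, 1996, Quin, Gamma, Mo, 31, 16), (Argo, 1996, Quin, Gamma, Pat, 33, 16), (Argo, 2020, Ned, Omega, Mo, 31, 12), (Argo, 2020, Ned, Omega, Mo, 31, 27), (Argo, 2020, Ned, Omega, Pat, 33, 12), (Argo, 2020, Ned, Omega, Pat, 33, 27), (Argo, 2023, Kim, Gamma, Mo, 31, 16), (Argo, 2023, Kim, Gamma, Pat, 33, 16), (Helix, 1984, Xia, Vega, Rae, 4, 16), (Helix, 1984, Xia, Vega, Sam, 13, 16), (Helix, 1984, Xia, Vega, Yan, 11, 16), (Helix, 1995, Lee, Omega, Rae, 4, 12), (Helix, 1995, Lee, Omega, Rae, 4, 27), (Helix, 1995, Lee, Omega, Sam, 13, 12), (Helix, 1995, Lee, Omega, Sam, 13, 27), (Helix, 1995, Lee, Omega, Yan, 11, 12), (Helix, 1995, Lee, Omega, Yan, 11, 27)}
σ[mid < 20]: keep tuples satisfying mid < 20 → {(Argo, 1996, Quin, Gamma, Mo, 31, 16), (Argo, 1996, Quin, Gamma, Pat, 33, 16), (Argo, 2020, Ned, Omega, Mo, 31, 12), (Argo, 2020, Ned, Omega, Pat, 33, 12), (Argo, 2023, Kim, Gamma, Mo, 31, 16), (Argo, 2023, Kim, Gamma, Pat, 33, 16), (Helix, 1984, Xia, Vega, Rae, 4, 16), (Helix, 1984, Xia, Vega, Sam, 13, 16), (Helix, 1984, Xia, Vega, Yan, 11, 16), (Helix, 1995, Lee, Omega, Rae, 4, 12), (Helix, 1995, Lee, Omega, Sam, 13, 12), (Helix, 1995, Lee, Omega, Yan, 11, 12)}
Projecting to year, title (7 duplicate(s) eliminated): {(1984, Helix), (1995, Helix), (1996, Argo), (2020, Argo), (2023, Argo)}

{(1984, Helix), (1995, Helix), (1996, Argo), (2020, Argo), (2023, Argo)}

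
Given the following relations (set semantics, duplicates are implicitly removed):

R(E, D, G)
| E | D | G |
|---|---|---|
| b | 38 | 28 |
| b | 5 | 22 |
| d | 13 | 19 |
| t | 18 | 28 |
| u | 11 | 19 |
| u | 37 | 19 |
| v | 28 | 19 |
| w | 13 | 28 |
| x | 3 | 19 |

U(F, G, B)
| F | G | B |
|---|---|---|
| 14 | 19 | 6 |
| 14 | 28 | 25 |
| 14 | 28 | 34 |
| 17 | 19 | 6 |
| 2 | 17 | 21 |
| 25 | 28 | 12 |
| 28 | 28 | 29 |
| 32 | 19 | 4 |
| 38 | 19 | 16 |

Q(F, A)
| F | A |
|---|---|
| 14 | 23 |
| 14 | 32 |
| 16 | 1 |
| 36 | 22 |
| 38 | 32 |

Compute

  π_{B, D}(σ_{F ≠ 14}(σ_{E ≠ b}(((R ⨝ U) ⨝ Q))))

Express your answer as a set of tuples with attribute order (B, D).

{(16, 11), (16, 13), (16, 28), (16, 3), (16, 37)}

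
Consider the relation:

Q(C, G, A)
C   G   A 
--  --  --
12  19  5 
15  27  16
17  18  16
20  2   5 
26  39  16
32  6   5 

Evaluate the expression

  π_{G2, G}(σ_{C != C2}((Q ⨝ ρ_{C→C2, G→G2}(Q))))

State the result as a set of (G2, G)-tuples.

{(18, 27), (18, 39), (19, 2), (19, 6), (2, 19), (2, 6), (27, 18), (27, 39), (39, 18), (39, 27), (6, 19), (6, 2)}

ρ[C→C2, G→G2]: schema becomes (C2, G2, A); tuples unchanged.
Q ⋈ ρ_{C→C2, G→G2}(Q) (natural join on A): {(12, 19, 5, 12, 19), (12, 19, 5, 20, 2), (12, 19, 5, 32, 6), (15, 27, 16, 15, 27), (15, 27, 16, 17, 18), (15, 27, 16, 26, 39), (17, 18, 16, 15, 27), (17, 18, 16, 17, 18), (17, 18, 16, 26, 39), (20, 2, 5, 12, 19), (20, 2, 5, 20, 2), (20, 2, 5, 32, 6), (26, 39, 16, 15, 27), (26, 39, 16, 17, 18), (26, 39, 16, 26, 39), (32, 6, 5, 12, 19), (32, 6, 5, 20, 2), (32, 6, 5, 32, 6)}
Selection C != C2: {(12, 19, 5, 20, 2), (12, 19, 5, 32, 6), (15, 27, 16, 17, 18), (15, 27, 16, 26, 39), (17, 18, 16, 15, 27), (17, 18, 16, 26, 39), (20, 2, 5, 12, 19), (20, 2, 5, 32, 6), (26, 39, 16, 15, 27), (26, 39, 16, 17, 18), (32, 6, 5, 12, 19), (32, 6, 5, 20, 2)}
π_{G2, G} gives {(18, 27), (18, 39), (19, 2), (19, 6), (2, 19), (2, 6), (27, 18), (27, 39), (39, 18), (39, 27), (6, 19), (6, 2)}.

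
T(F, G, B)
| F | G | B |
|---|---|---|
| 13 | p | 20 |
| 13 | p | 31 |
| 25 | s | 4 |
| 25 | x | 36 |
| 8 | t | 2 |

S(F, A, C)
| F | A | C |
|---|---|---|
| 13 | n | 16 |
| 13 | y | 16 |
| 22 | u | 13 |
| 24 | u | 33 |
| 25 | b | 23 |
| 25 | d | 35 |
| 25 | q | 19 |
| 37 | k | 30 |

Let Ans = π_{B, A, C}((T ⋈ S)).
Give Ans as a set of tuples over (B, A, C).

Natural join on F: {(13, p, 20, n, 16), (13, p, 20, y, 16), (13, p, 31, n, 16), (13, p, 31, y, 16), (25, s, 4, b, 23), (25, s, 4, d, 35), (25, s, 4, q, 19), (25, x, 36, b, 23), (25, x, 36, d, 35), (25, x, 36, q, 19)}
π[B, A, C]: project onto (B, A, C) → {(20, n, 16), (20, y, 16), (31, n, 16), (31, y, 16), (36, b, 23), (36, d, 35), (36, q, 19), (4, b, 23), (4, d, 35), (4, q, 19)}

{(20, n, 16), (20, y, 16), (31, n, 16), (31, y, 16), (36, b, 23), (36, d, 35), (36, q, 19), (4, b, 23), (4, d, 35), (4, q, 19)}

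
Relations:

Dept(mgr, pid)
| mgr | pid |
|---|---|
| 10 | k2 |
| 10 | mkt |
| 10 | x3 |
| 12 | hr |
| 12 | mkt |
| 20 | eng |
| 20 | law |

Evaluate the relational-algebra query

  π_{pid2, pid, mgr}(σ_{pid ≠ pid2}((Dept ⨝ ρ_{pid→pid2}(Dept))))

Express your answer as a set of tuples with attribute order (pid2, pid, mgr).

ρ[pid→pid2]: schema becomes (mgr, pid2); tuples unchanged.
Natural join on mgr: {(10, k2, k2), (10, k2, mkt), (10, k2, x3), (10, mkt, k2), (10, mkt, mkt), (10, mkt, x3), (10, x3, k2), (10, x3, mkt), (10, x3, x3), (12, hr, hr), (12, hr, mkt), (12, mkt, hr), (12, mkt, mkt), (20, eng, eng), (20, eng, law), (20, law, eng), (20, law, law)}
Apply σ_{pid ≠ pid2}; surviving tuples: {(10, k2, mkt), (10, k2, x3), (10, mkt, k2), (10, mkt, x3), (10, x3, k2), (10, x3, mkt), (12, hr, mkt), (12, mkt, hr), (20, eng, law), (20, law, eng)}
Keep only column(s) pid2, pid, mgr: {(eng, law, 20), (hr, mkt, 12), (k2, mkt, 10), (k2, x3, 10), (law, eng, 20), (mkt, hr, 12), (mkt, k2, 10), (mkt, x3, 10), (x3, k2, 10), (x3, mkt, 10)}

{(eng, law, 20), (hr, mkt, 12), (k2, mkt, 10), (k2, x3, 10), (law, eng, 20), (mkt, hr, 12), (mkt, k2, 10), (mkt, x3, 10), (x3, k2, 10), (x3, mkt, 10)}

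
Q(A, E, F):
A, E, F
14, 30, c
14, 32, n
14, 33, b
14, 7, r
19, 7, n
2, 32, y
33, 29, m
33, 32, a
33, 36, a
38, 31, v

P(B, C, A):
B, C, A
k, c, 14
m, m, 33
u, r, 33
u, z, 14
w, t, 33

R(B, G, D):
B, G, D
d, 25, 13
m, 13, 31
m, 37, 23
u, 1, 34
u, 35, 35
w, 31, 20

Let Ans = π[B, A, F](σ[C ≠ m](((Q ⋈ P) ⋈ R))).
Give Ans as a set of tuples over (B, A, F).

{(u, 14, b), (u, 14, c), (u, 14, n), (u, 14, r), (u, 33, a), (u, 33, m), (w, 33, a), (w, 33, m)}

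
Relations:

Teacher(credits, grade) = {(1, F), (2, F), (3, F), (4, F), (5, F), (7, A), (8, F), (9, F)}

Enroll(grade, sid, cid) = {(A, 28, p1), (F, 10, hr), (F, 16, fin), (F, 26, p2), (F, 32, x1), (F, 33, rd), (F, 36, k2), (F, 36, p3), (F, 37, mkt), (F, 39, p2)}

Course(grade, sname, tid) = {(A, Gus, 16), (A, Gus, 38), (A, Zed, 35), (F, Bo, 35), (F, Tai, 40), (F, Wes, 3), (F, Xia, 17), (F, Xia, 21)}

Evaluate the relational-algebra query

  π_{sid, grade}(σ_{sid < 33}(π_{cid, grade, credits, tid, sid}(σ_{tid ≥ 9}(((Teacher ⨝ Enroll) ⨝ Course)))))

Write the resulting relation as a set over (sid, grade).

{(10, F), (16, F), (26, F), (28, A), (32, F)}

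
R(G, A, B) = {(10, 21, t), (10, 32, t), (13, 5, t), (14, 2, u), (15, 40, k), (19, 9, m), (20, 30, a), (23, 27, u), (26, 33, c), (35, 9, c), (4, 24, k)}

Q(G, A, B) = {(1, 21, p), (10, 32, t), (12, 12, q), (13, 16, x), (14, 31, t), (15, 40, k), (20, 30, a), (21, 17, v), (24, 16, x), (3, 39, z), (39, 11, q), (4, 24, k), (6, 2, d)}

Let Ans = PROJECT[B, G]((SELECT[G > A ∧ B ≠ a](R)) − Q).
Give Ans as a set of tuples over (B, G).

Filtering on G > A ∧ B ≠ a leaves {(13, 5, t), (14, 2, u), (19, 9, m), (35, 9, c)}.
Difference: {(13, 5, t), (14, 2, u), (19, 9, m), (35, 9, c)} with {(1, 21, p), (10, 32, t), (12, 12, q), (13, 16, x), (14, 31, t), (15, 40, k), (20, 30, a), (21, 17, v), (24, 16, x), (3, 39, z), (39, 11, q), (4, 24, k), (6, 2, d)} → {(13, 5, t), (14, 2, u), (19, 9, m), (35, 9, c)}
Projecting to B, G: {(c, 35), (m, 19), (t, 13), (u, 14)}

{(c, 35), (m, 19), (t, 13), (u, 14)}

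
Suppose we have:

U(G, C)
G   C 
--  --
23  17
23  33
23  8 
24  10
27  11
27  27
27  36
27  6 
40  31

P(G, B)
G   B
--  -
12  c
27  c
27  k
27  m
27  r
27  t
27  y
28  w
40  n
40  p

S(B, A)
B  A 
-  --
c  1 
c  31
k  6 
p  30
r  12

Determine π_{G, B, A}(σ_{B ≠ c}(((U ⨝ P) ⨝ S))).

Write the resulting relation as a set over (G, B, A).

U ⋈ P (natural join on G): {(27, 11, c), (27, 11, k), (27, 11, m), (27, 11, r), (27, 11, t), (27, 11, y), (27, 27, c), (27, 27, k), (27, 27, m), (27, 27, r), (27, 27, t), (27, 27, y), (27, 36, c), (27, 36, k), (27, 36, m), (27, 36, r), (27, 36, t), (27, 36, y), (27, 6, c), (27, 6, k), (27, 6, m), (27, 6, r), (27, 6, t), (27, 6, y), (40, 31, n), (40, 31, p)}
(U ⨝ P) ⋈ S (natural join on B): {(27, 11, c, 1), (27, 11, c, 31), (27, 11, k, 6), (27, 11, r, 12), (27, 27, c, 1), (27, 27, c, 31), (27, 27, k, 6), (27, 27, r, 12), (27, 36, c, 1), (27, 36, c, 31), (27, 36, k, 6), (27, 36, r, 12), (27, 6, c, 1), (27, 6, c, 31), (27, 6, k, 6), (27, 6, r, 12), (40, 31, p, 30)}
σ[B ≠ c]: keep tuples satisfying B ≠ c → {(27, 11, k, 6), (27, 11, r, 12), (27, 27, k, 6), (27, 27, r, 12), (27, 36, k, 6), (27, 36, r, 12), (27, 6, k, 6), (27, 6, r, 12), (40, 31, p, 30)}
π[G, B, A]: project onto (G, B, A) (6 duplicate(s) eliminated) → {(27, k, 6), (27, r, 12), (40, p, 30)}

{(27, k, 6), (27, r, 12), (40, p, 30)}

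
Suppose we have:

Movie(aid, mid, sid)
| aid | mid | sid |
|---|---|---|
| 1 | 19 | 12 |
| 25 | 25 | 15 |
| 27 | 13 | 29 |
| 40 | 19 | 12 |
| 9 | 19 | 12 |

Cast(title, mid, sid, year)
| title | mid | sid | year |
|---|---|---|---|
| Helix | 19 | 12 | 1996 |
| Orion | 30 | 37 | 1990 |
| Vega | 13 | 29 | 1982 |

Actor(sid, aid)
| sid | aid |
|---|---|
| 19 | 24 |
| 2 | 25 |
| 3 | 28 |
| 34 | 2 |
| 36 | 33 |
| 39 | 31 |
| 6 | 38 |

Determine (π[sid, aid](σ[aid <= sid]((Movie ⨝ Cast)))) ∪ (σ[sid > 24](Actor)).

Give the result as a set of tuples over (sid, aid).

Joining Movie and Cast on mid, sid yields {(1, 19, 12, Helix, 1996), (27, 13, 29, Vega, 1982), (40, 19, 12, Helix, 1996), (9, 19, 12, Helix, 1996)}.
Selection aid <= sid: {(1, 19, 12, Helix, 1996), (27, 13, 29, Vega, 1982), (9, 19, 12, Helix, 1996)}
Projecting to sid, aid: {(12, 1), (12, 9), (29, 27)}
Selection sid > 24: {(34, 2), (36, 33), (39, 31)}
Taking the union: {(12, 1), (12, 9), (29, 27), (34, 2), (36, 33), (39, 31)}

{(12, 1), (12, 9), (29, 27), (34, 2), (36, 33), (39, 31)}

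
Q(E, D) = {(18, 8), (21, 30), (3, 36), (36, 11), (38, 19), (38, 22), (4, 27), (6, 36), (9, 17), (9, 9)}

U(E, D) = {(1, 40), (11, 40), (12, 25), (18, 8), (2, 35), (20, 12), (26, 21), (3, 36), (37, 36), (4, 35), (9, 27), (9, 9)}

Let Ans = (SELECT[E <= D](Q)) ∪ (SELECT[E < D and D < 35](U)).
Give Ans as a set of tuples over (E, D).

{(12, 25), (21, 30), (3, 36), (4, 27), (6, 36), (9, 17), (9, 27), (9, 9)}

Selection E <= D: {(21, 30), (3, 36), (4, 27), (6, 36), (9, 17), (9, 9)}
Selection E < D and D < 35: {(12, 25), (9, 27)}
Taking the union: {(12, 25), (21, 30), (3, 36), (4, 27), (6, 36), (9, 17), (9, 27), (9, 9)}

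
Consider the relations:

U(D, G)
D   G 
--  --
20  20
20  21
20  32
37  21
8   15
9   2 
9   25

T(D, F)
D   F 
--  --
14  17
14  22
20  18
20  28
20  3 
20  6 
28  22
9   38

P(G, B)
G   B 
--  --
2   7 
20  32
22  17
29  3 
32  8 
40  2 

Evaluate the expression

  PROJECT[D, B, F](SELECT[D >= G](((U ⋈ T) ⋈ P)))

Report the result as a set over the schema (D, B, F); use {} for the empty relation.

{(20, 32, 18), (20, 32, 28), (20, 32, 3), (20, 32, 6), (9, 7, 38)}

Natural join on D: {(20, 20, 18), (20, 20, 28), (20, 20, 3), (20, 20, 6), (20, 21, 18), (20, 21, 28), (20, 21, 3), (20, 21, 6), (20, 32, 18), (20, 32, 28), (20, 32, 3), (20, 32, 6), (9, 2, 38), (9, 25, 38)}
Natural join on G: {(20, 20, 18, 32), (20, 20, 28, 32), (20, 20, 3, 32), (20, 20, 6, 32), (20, 32, 18, 8), (20, 32, 28, 8), (20, 32, 3, 8), (20, 32, 6, 8), (9, 2, 38, 7)}
Selection D >= G: {(20, 20, 18, 32), (20, 20, 28, 32), (20, 20, 3, 32), (20, 20, 6, 32), (9, 2, 38, 7)}
π[D, B, F]: project onto (D, B, F) → {(20, 32, 18), (20, 32, 28), (20, 32, 3), (20, 32, 6), (9, 7, 38)}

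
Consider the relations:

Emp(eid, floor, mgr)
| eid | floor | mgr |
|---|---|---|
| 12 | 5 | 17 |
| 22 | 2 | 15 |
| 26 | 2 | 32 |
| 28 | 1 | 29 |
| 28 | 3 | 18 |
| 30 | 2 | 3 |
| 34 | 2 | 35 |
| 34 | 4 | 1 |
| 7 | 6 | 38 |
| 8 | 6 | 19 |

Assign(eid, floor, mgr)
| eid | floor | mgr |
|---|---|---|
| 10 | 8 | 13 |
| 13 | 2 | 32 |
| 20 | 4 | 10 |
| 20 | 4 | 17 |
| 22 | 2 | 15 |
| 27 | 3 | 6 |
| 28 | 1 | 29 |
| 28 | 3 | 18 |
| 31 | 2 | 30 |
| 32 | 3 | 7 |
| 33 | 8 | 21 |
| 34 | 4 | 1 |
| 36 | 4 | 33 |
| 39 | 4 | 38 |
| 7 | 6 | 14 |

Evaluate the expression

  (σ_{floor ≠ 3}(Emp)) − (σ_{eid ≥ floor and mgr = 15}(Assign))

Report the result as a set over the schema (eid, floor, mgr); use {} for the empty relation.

Selection floor ≠ 3: {(12, 5, 17), (22, 2, 15), (26, 2, 32), (28, 1, 29), (30, 2, 3), (34, 2, 35), (34, 4, 1), (7, 6, 38), (8, 6, 19)}
Selection eid ≥ floor and mgr = 15: {(22, 2, 15)}
Set difference of the two operands is {(12, 5, 17), (26, 2, 32), (28, 1, 29), (30, 2, 3), (34, 2, 35), (34, 4, 1), (7, 6, 38), (8, 6, 19)}.

{(12, 5, 17), (26, 2, 32), (28, 1, 29), (30, 2, 3), (34, 2, 35), (34, 4, 1), (7, 6, 38), (8, 6, 19)}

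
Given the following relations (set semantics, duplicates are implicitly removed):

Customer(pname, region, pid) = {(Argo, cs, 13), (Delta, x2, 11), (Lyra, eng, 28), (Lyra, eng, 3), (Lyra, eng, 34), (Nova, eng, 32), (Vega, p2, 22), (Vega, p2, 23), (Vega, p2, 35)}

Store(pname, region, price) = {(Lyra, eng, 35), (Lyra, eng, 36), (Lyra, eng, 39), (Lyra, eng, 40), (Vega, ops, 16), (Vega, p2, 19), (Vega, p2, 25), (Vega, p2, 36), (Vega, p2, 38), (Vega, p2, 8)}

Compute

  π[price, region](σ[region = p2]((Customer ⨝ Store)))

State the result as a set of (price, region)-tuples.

Joining Customer and Store on pname, region yields {(Lyra, eng, 28, 35), (Lyra, eng, 28, 36), (Lyra, eng, 28, 39), (Lyra, eng, 28, 40), (Lyra, eng, 3, 35), (Lyra, eng, 3, 36), (Lyra, eng, 3, 39), (Lyra, eng, 3, 40), (Lyra, eng, 34, 35), (Lyra, eng, 34, 36), (Lyra, eng, 34, 39), (Lyra, eng, 34, 40), (Vega, p2, 22, 19), (Vega, p2, 22, 25), (Vega, p2, 22, 36), (Vega, p2, 22, 38), (Vega, p2, 22, 8), (Vega, p2, 23, 19), (Vega, p2, 23, 25), (Vega, p2, 23, 36), (Vega, p2, 23, 38), (Vega, p2, 23, 8), (Vega, p2, 35, 19), (Vega, p2, 35, 25), (Vega, p2, 35, 36), (Vega, p2, 35, 38), (Vega, p2, 35, 8)}.
Selection region = p2: {(Vega, p2, 22, 19), (Vega, p2, 22, 25), (Vega, p2, 22, 36), (Vega, p2, 22, 38), (Vega, p2, 22, 8), (Vega, p2, 23, 19), (Vega, p2, 23, 25), (Vega, p2, 23, 36), (Vega, p2, 23, 38), (Vega, p2, 23, 8), (Vega, p2, 35, 19), (Vega, p2, 35, 25), (Vega, p2, 35, 36), (Vega, p2, 35, 38), (Vega, p2, 35, 8)}
Projecting to price, region (10 duplicate(s) eliminated): {(19, p2), (25, p2), (36, p2), (38, p2), (8, p2)}

{(19, p2), (25, p2), (36, p2), (38, p2), (8, p2)}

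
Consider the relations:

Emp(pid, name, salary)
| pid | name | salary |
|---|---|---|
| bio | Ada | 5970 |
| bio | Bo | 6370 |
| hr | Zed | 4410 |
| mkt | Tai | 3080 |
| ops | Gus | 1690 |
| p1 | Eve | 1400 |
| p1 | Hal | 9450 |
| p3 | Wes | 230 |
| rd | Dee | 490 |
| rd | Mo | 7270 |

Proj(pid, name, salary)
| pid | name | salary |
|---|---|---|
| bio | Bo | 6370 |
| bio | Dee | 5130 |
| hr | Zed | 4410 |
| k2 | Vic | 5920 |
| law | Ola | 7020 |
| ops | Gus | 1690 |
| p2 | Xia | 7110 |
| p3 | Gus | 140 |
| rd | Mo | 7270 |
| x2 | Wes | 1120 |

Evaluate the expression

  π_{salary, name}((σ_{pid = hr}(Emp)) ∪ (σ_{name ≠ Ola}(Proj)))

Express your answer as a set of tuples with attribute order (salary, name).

Apply σ_{pid = hr}; surviving tuples: {(hr, Zed, 4410)}
Apply σ_{name ≠ Ola}; surviving tuples: {(bio, Bo, 6370), (bio, Dee, 5130), (hr, Zed, 4410), (k2, Vic, 5920), (ops, Gus, 1690), (p2, Xia, 7110), (p3, Gus, 140), (rd, Mo, 7270), (x2, Wes, 1120)}
Taking the union: {(bio, Bo, 6370), (bio, Dee, 5130), (hr, Zed, 4410), (k2, Vic, 5920), (ops, Gus, 1690), (p2, Xia, 7110), (p3, Gus, 140), (rd, Mo, 7270), (x2, Wes, 1120)}
Keep only column(s) salary, name: {(1120, Wes), (140, Gus), (1690, Gus), (4410, Zed), (5130, Dee), (5920, Vic), (6370, Bo), (7110, Xia), (7270, Mo)}

{(1120, Wes), (140, Gus), (1690, Gus), (4410, Zed), (5130, Dee), (5920, Vic), (6370, Bo), (7110, Xia), (7270, Mo)}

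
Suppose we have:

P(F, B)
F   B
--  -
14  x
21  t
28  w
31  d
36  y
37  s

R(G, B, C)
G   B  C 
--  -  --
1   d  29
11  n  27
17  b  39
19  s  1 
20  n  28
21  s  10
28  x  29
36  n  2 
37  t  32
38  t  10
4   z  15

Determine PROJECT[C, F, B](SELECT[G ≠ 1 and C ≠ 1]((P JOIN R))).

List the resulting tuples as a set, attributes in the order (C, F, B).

{(10, 21, t), (10, 37, s), (29, 14, x), (32, 21, t)}

Joining P and R on B yields {(14, x, 28, 29), (21, t, 37, 32), (21, t, 38, 10), (31, d, 1, 29), (37, s, 19, 1), (37, s, 21, 10)}.
σ[G ≠ 1 and C ≠ 1]: keep tuples satisfying G ≠ 1 and C ≠ 1 → {(14, x, 28, 29), (21, t, 37, 32), (21, t, 38, 10), (37, s, 21, 10)}
Projecting to C, F, B: {(10, 21, t), (10, 37, s), (29, 14, x), (32, 21, t)}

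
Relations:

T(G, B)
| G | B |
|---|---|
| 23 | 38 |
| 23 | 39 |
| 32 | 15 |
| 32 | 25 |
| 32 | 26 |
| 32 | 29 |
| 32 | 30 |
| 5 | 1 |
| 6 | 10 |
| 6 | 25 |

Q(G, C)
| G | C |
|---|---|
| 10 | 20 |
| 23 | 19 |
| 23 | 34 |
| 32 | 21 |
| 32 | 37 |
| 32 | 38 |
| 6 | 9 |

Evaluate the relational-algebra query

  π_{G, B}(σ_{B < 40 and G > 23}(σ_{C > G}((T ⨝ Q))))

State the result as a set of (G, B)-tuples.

Joining T and Q on G yields {(23, 38, 19), (23, 38, 34), (23, 39, 19), (23, 39, 34), (32, 15, 21), (32, 15, 37), (32, 15, 38), (32, 25, 21), (32, 25, 37), (32, 25, 38), (32, 26, 21), (32, 26, 37), (32, 26, 38), (32, 29, 21), (32, 29, 37), (32, 29, 38), (32, 30, 21), (32, 30, 37), (32, 30, 38), (6, 10, 9), (6, 25, 9)}.
σ[C > G]: keep tuples satisfying C > G → {(23, 38, 34), (23, 39, 34), (32, 15, 37), (32, 15, 38), (32, 25, 37), (32, 25, 38), (32, 26, 37), (32, 26, 38), (32, 29, 37), (32, 29, 38), (32, 30, 37), (32, 30, 38), (6, 10, 9), (6, 25, 9)}
σ[B < 40 and G > 23]: keep tuples satisfying B < 40 and G > 23 → {(32, 15, 37), (32, 15, 38), (32, 25, 37), (32, 25, 38), (32, 26, 37), (32, 26, 38), (32, 29, 37), (32, 29, 38), (32, 30, 37), (32, 30, 38)}
π[G, B]: project onto (G, B) (5 duplicate(s) eliminated) → {(32, 15), (32, 25), (32, 26), (32, 29), (32, 30)}

{(32, 15), (32, 25), (32, 26), (32, 29), (32, 30)}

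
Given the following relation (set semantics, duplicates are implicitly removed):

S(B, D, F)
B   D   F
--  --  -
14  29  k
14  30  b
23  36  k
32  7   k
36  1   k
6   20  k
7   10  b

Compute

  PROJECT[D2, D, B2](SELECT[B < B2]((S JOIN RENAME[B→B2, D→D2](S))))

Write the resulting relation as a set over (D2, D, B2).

{(1, 20, 36), (1, 29, 36), (1, 36, 36), (1, 7, 36), (29, 20, 14), (30, 10, 14), (36, 20, 23), (36, 29, 23), (7, 20, 32), (7, 29, 32), (7, 36, 32)}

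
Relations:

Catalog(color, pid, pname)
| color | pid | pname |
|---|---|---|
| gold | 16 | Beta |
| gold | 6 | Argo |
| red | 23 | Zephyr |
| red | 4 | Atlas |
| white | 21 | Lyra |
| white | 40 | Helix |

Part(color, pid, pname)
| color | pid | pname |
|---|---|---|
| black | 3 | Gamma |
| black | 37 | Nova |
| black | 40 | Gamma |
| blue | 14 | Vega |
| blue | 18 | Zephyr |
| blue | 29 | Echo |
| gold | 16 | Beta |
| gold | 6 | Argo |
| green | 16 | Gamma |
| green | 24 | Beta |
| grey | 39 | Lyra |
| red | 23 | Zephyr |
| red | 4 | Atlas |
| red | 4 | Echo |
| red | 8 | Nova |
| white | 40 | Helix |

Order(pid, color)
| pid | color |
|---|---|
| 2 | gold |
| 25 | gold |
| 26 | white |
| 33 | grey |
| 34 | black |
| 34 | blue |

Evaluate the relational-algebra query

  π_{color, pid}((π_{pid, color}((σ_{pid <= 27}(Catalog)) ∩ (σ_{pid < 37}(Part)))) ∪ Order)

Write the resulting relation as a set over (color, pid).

{(black, 34), (blue, 34), (gold, 16), (gold, 2), (gold, 25), (gold, 6), (grey, 33), (red, 23), (red, 4), (white, 26)}

Filtering on pid <= 27 leaves {(gold, 16, Beta), (gold, 6, Argo), (red, 23, Zephyr), (red, 4, Atlas), (white, 21, Lyra)}.
Filtering on pid < 37 leaves {(black, 3, Gamma), (blue, 14, Vega), (blue, 18, Zephyr), (blue, 29, Echo), (gold, 16, Beta), (gold, 6, Argo), (green, 16, Gamma), (green, 24, Beta), (red, 23, Zephyr), (red, 4, Atlas), (red, 4, Echo), (red, 8, Nova)}.
Taking the intersection: {(gold, 16, Beta), (gold, 6, Argo), (red, 23, Zephyr), (red, 4, Atlas)}
Projecting to pid, color: {(16, gold), (23, red), (4, red), (6, gold)}
Taking the union: {(16, gold), (2, gold), (23, red), (25, gold), (26, white), (33, grey), (34, black), (34, blue), (4, red), (6, gold)}
Projecting to color, pid: {(black, 34), (blue, 34), (gold, 16), (gold, 2), (gold, 25), (gold, 6), (grey, 33), (red, 23), (red, 4), (white, 26)}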